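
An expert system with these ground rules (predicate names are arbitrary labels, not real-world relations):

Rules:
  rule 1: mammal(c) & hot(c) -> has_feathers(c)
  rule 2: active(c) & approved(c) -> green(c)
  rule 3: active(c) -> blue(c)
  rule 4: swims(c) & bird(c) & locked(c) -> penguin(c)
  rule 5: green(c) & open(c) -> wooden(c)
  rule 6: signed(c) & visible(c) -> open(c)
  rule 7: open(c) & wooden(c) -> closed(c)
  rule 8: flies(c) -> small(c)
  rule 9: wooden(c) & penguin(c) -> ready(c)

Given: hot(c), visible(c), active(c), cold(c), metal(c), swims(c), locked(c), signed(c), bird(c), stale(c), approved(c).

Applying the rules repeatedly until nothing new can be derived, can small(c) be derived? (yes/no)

no

Round 1: rule 2 [active(c) & approved(c) -> green(c)]; rule 3 [active(c) -> blue(c)]; rule 4 [swims(c) & bird(c) & locked(c) -> penguin(c)]; rule 6 [signed(c) & visible(c) -> open(c)]. New: green(c), blue(c), penguin(c), open(c).
Round 2: rule 5 [green(c) & open(c) -> wooden(c)]. New: wooden(c).
Round 3: rule 7 [open(c) & wooden(c) -> closed(c)]; rule 9 [wooden(c) & penguin(c) -> ready(c)]. New: closed(c), ready(c).
Fixed point reached. small(c) is concluded only by rule 8; rule 8 needs flies(c) (never derived).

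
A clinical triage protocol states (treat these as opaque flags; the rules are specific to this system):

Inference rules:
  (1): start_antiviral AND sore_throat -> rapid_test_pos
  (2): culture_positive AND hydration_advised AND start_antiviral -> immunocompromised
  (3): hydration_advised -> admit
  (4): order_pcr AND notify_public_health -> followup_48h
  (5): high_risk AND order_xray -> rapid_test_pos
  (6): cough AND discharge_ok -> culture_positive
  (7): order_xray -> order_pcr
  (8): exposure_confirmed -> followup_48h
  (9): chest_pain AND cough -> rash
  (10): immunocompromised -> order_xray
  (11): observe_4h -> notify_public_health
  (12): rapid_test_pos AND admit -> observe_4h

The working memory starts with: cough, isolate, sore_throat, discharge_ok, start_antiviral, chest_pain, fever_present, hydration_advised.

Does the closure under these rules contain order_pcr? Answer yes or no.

yes

Round 1 — (1), (3), (6), (9), derive rapid_test_pos, admit, culture_positive, rash.
Round 2 — (2), (12), derive immunocompromised, observe_4h.
Round 3 — (10), (11), derive order_xray, notify_public_health.
Round 4 — (7), derive order_pcr.
Round 5 — (4), derive followup_48h.
order_pcr appears in round 4, so it is derivable.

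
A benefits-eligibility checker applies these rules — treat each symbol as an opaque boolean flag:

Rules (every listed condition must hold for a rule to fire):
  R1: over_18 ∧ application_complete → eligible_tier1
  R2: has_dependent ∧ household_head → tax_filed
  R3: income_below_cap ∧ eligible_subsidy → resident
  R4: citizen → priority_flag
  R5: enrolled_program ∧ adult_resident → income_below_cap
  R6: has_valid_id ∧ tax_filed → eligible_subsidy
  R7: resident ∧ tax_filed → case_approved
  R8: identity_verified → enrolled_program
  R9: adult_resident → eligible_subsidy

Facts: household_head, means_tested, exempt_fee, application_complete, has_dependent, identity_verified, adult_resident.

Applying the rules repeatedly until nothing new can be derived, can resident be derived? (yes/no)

Round 1 fires R2, R8, R9, giving tax_filed, enrolled_program, eligible_subsidy.
Round 2 fires R5, giving income_below_cap.
Round 3 fires R3, giving resident.
Round 4 fires R7, giving case_approved.
resident appears in round 3, so it is derivable.

yes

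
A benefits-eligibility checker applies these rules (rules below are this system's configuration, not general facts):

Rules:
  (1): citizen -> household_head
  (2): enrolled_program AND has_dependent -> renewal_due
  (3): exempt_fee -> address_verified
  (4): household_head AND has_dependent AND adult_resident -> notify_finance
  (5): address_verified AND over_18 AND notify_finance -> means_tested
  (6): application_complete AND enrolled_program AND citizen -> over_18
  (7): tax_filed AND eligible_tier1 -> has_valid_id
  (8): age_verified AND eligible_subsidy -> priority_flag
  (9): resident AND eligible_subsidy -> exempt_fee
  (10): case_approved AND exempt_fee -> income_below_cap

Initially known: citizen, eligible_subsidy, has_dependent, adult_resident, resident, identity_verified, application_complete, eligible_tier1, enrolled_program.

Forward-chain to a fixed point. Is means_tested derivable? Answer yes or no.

yes

Round 1 fires (1), (2), (6), (9), giving household_head, renewal_due, over_18, exempt_fee.
Round 2 fires (3), (4), giving address_verified, notify_finance.
Round 3 fires (5), giving means_tested.
means_tested appears in round 3, so it is derivable.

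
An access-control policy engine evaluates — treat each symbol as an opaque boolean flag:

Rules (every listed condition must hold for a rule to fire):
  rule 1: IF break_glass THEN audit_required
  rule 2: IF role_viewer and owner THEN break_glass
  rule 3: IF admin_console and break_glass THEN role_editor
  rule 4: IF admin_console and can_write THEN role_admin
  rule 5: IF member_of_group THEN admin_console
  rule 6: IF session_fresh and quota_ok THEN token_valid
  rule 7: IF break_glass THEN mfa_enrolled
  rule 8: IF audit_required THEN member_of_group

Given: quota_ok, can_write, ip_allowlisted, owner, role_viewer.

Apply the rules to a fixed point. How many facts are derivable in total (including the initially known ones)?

12

Round 1: rule 2 [IF role_viewer and owner THEN break_glass]. New: break_glass.
Round 2: rule 1 [IF break_glass THEN audit_required]; rule 7 [IF break_glass THEN mfa_enrolled]. New: audit_required, mfa_enrolled.
Round 3: rule 8 [IF audit_required THEN member_of_group]. New: member_of_group.
Round 4: rule 5 [IF member_of_group THEN admin_console]. New: admin_console.
Round 5: rule 3 [IF admin_console and break_glass THEN role_editor]; rule 4 [IF admin_console and can_write THEN role_admin]. New: role_editor, role_admin.
Closure: {admin_console, audit_required, break_glass, can_write, ip_allowlisted, member_of_group, mfa_enrolled, owner, quota_ok, role_admin, role_editor, role_viewer} — 12 facts.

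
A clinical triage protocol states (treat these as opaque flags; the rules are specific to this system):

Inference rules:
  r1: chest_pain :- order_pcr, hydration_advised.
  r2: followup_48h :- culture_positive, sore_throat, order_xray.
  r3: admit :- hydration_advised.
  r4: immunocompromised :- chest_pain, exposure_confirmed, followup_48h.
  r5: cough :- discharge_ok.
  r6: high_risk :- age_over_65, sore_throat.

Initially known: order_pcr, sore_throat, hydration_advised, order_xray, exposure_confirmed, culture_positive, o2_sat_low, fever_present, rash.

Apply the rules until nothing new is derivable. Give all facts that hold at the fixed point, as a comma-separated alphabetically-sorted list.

[1] r1 [chest_pain :- order_pcr, hydration_advised.]; r2 [followup_48h :- culture_positive, sore_throat, order_xray.]; r3 [admit :- hydration_advised.]. ⇒ new: chest_pain, followup_48h, admit.
[2] r4 [immunocompromised :- chest_pain, exposure_confirmed, followup_48h.]. ⇒ new: immunocompromised.

admit, chest_pain, culture_positive, exposure_confirmed, fever_present, followup_48h, hydration_advised, immunocompromised, o2_sat_low, order_pcr, order_xray, rash, sore_throat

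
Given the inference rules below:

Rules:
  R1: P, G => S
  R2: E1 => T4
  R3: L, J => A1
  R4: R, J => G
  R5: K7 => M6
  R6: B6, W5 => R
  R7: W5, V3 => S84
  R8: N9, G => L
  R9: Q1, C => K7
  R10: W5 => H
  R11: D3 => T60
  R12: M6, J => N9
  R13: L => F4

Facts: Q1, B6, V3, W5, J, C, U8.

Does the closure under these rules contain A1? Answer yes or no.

yes

Round 1: R6 [B6, W5 => R]; R7 [W5, V3 => S84]; R9 [Q1, C => K7]; R10 [W5 => H]. New: R, S84, K7, H.
Round 2: R4 [R, J => G]; R5 [K7 => M6]. New: G, M6.
Round 3: R12 [M6, J => N9]. New: N9.
Round 4: R8 [N9, G => L]. New: L.
Round 5: R3 [L, J => A1]; R13 [L => F4]. New: A1, F4.
A1 appears in round 5, so it is derivable.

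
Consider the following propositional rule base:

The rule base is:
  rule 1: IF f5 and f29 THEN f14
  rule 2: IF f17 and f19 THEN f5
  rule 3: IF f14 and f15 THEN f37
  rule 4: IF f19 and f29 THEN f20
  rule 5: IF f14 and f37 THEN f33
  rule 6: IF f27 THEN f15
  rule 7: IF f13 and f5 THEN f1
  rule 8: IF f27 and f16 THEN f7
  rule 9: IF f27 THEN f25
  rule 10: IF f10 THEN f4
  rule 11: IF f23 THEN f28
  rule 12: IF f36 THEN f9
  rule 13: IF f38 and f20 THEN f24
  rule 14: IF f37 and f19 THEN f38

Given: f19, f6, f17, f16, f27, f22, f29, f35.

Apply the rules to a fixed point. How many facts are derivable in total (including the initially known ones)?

Round 1 — rule 2, rule 4, rule 6, rule 8, rule 9, derive f5, f20, f15, f7, f25.
Round 2 — rule 1, derive f14.
Round 3 — rule 3, derive f37.
Round 4 — rule 5, rule 14, derive f33, f38.
Round 5 — rule 13, derive f24.
Closure: {f14, f15, f16, f17, f19, f20, f22, f24, f25, f27, f29, f33, f35, f37, f38, f5, f6, f7} — 18 facts.

18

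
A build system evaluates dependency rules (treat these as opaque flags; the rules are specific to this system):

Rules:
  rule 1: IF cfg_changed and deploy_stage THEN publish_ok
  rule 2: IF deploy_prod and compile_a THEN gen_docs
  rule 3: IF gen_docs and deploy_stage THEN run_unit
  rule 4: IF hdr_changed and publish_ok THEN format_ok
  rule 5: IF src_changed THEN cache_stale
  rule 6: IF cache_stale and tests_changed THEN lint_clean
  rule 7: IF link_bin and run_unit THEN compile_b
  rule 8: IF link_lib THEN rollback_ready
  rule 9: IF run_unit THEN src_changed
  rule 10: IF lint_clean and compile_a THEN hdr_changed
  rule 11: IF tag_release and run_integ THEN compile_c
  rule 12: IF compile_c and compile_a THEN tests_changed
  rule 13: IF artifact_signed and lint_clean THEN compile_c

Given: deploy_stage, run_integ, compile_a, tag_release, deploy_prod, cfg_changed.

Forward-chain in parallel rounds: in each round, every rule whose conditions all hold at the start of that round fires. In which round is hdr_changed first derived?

6

[1] rule 1 [IF cfg_changed and deploy_stage THEN publish_ok]; rule 2 [IF deploy_prod and compile_a THEN gen_docs]; rule 11 [IF tag_release and run_integ THEN compile_c]. ⇒ new: publish_ok, gen_docs, compile_c.
[2] rule 3 [IF gen_docs and deploy_stage THEN run_unit]; rule 12 [IF compile_c and compile_a THEN tests_changed]. ⇒ new: run_unit, tests_changed.
[3] rule 9 [IF run_unit THEN src_changed]. ⇒ new: src_changed.
[4] rule 5 [IF src_changed THEN cache_stale]. ⇒ new: cache_stale.
[5] rule 6 [IF cache_stale and tests_changed THEN lint_clean]. ⇒ new: lint_clean.
[6] rule 10 [IF lint_clean and compile_a THEN hdr_changed]. ⇒ new: hdr_changed.
hdr_changed first appears in round 6.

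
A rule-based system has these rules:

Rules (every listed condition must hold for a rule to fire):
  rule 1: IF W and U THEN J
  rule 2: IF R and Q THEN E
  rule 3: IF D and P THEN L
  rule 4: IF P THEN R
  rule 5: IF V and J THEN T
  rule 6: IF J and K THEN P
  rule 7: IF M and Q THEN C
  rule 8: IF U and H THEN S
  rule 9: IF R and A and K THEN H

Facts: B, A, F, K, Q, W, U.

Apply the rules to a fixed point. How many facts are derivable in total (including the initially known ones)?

Round 1: rule 1 [IF W and U THEN J]. Adds J.
Round 2: rule 6 [IF J and K THEN P]. Adds P.
Round 3: rule 4 [IF P THEN R]. Adds R.
Round 4: rule 2 [IF R and Q THEN E]; rule 9 [IF R and A and K THEN H]. Adds E, H.
Round 5: rule 8 [IF U and H THEN S]. Adds S.
Closure: {A, B, E, F, H, J, K, P, Q, R, S, U, W} — 13 facts.

13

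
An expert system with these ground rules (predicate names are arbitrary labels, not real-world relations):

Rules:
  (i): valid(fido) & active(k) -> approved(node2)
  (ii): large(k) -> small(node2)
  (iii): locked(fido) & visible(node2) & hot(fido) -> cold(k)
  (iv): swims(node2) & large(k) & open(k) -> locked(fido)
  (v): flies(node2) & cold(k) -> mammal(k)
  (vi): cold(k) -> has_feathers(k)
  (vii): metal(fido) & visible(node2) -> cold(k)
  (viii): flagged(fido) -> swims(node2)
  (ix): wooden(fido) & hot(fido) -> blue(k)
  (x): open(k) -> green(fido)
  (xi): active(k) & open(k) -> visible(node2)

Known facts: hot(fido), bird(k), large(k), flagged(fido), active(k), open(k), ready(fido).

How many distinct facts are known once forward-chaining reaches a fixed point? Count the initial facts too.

14

Round 1: (ii) [large(k) -> small(node2)]; (viii) [flagged(fido) -> swims(node2)]; (x) [open(k) -> green(fido)]; (xi) [active(k) & open(k) -> visible(node2)]. New: small(node2), swims(node2), green(fido), visible(node2).
Round 2: (iv) [swims(node2) & large(k) & open(k) -> locked(fido)]. New: locked(fido).
Round 3: (iii) [locked(fido) & visible(node2) & hot(fido) -> cold(k)]. New: cold(k).
Round 4: (vi) [cold(k) -> has_feathers(k)]. New: has_feathers(k).
Closure: {active(k), bird(k), cold(k), flagged(fido), green(fido), has_feathers(k), hot(fido), large(k), locked(fido), open(k), ready(fido), small(node2), swims(node2), visible(node2)} — 14 facts.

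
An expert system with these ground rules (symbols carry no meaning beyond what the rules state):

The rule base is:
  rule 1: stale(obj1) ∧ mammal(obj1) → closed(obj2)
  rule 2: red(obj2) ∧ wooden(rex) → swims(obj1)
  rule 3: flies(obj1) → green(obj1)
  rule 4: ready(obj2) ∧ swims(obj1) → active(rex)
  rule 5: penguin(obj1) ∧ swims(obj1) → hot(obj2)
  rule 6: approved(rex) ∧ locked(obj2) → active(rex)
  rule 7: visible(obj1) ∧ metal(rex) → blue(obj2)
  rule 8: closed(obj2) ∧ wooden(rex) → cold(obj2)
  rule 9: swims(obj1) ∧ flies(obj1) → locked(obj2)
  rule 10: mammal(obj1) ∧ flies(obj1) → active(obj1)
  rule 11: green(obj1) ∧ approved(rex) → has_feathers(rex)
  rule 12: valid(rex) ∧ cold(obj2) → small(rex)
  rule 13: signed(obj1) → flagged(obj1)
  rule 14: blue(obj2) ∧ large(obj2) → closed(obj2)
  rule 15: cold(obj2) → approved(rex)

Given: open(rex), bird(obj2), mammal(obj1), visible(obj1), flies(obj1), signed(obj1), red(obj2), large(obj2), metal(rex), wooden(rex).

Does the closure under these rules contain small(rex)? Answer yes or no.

no

Round 1: rule 2 [red(obj2) ∧ wooden(rex) → swims(obj1)]; rule 3 [flies(obj1) → green(obj1)]; rule 7 [visible(obj1) ∧ metal(rex) → blue(obj2)]; rule 10 [mammal(obj1) ∧ flies(obj1) → active(obj1)]; rule 13 [signed(obj1) → flagged(obj1)]. New: swims(obj1), green(obj1), blue(obj2), active(obj1), flagged(obj1).
Round 2: rule 9 [swims(obj1) ∧ flies(obj1) → locked(obj2)]; rule 14 [blue(obj2) ∧ large(obj2) → closed(obj2)]. New: locked(obj2), closed(obj2).
Round 3: rule 8 [closed(obj2) ∧ wooden(rex) → cold(obj2)]. New: cold(obj2).
Round 4: rule 15 [cold(obj2) → approved(rex)]. New: approved(rex).
Round 5: rule 6 [approved(rex) ∧ locked(obj2) → active(rex)]; rule 11 [green(obj1) ∧ approved(rex) → has_feathers(rex)]. New: active(rex), has_feathers(rex).
Fixed point reached. small(rex) is concluded only by rule 12; rule 12 needs valid(rex) (never derived).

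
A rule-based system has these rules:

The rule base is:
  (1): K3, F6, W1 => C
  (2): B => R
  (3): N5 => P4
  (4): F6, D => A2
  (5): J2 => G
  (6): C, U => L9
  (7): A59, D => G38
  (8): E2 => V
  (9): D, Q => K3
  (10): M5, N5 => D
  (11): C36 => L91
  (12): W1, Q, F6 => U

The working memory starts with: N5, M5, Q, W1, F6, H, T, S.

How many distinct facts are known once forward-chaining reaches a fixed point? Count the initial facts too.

15

Round 1: (3) [N5 => P4]; (10) [M5, N5 => D]; (12) [W1, Q, F6 => U]. New: P4, D, U.
Round 2: (4) [F6, D => A2]; (9) [D, Q => K3]. New: A2, K3.
Round 3: (1) [K3, F6, W1 => C]. New: C.
Round 4: (6) [C, U => L9]. New: L9.
Closure: {A2, C, D, F6, H, K3, L9, M5, N5, P4, Q, S, T, U, W1} — 15 facts.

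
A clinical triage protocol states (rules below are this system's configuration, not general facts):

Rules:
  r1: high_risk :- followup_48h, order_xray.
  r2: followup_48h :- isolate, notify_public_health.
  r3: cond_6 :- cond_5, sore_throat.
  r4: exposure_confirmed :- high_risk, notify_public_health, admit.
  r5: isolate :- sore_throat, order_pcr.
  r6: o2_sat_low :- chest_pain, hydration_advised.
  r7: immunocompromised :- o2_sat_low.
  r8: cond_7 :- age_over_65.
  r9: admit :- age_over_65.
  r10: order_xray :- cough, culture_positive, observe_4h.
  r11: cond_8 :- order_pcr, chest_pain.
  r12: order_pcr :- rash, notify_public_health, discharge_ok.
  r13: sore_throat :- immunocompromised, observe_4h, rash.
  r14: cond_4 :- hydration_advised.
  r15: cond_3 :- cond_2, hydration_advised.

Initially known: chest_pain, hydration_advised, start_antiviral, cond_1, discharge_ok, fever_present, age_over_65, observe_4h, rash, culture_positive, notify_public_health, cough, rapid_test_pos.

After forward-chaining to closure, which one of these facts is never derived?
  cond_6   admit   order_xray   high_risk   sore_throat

[1] r6 [o2_sat_low :- chest_pain, hydration_advised.]; r8 [cond_7 :- age_over_65.]; r9 [admit :- age_over_65.]; r10 [order_xray :- cough, culture_positive, observe_4h.]; r12 [order_pcr :- rash, notify_public_health, discharge_ok.]; r14 [cond_4 :- hydration_advised.]. ⇒ new: o2_sat_low, cond_7, admit, order_xray, order_pcr, cond_4.
[2] r7 [immunocompromised :- o2_sat_low.]; r11 [cond_8 :- order_pcr, chest_pain.]. ⇒ new: immunocompromised, cond_8.
[3] r13 [sore_throat :- immunocompromised, observe_4h, rash.]. ⇒ new: sore_throat.
[4] r5 [isolate :- sore_throat, order_pcr.]. ⇒ new: isolate.
[5] r2 [followup_48h :- isolate, notify_public_health.]. ⇒ new: followup_48h.
[6] r1 [high_risk :- followup_48h, order_xray.]. ⇒ new: high_risk.
[7] r4 [exposure_confirmed :- high_risk, notify_public_health, admit.]. ⇒ new: exposure_confirmed.
Derived: admit (round 1), order_xray (round 1), sore_throat (round 3), high_risk (round 6). cond_6 never appears in any round.

cond_6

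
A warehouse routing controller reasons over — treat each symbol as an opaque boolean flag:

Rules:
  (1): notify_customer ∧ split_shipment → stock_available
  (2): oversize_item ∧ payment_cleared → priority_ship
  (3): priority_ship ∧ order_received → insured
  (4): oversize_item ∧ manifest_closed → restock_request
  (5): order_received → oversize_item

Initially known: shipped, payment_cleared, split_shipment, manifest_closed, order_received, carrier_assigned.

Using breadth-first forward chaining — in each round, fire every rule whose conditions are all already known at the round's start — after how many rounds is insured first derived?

3

[1] (5) [order_received → oversize_item]. ⇒ new: oversize_item.
[2] (2) [oversize_item ∧ payment_cleared → priority_ship]; (4) [oversize_item ∧ manifest_closed → restock_request]. ⇒ new: priority_ship, restock_request.
[3] (3) [priority_ship ∧ order_received → insured]. ⇒ new: insured.
insured first appears in round 3.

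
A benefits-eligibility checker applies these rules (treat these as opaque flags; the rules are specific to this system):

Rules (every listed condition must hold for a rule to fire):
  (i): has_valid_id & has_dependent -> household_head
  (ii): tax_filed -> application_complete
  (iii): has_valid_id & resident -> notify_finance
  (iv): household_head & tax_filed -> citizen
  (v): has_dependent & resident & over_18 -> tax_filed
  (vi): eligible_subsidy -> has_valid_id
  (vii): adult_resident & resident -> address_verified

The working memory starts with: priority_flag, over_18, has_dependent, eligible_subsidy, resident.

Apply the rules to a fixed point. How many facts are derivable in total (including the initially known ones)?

Round 1: (v) [has_dependent & resident & over_18 -> tax_filed]; (vi) [eligible_subsidy -> has_valid_id]. New: tax_filed, has_valid_id.
Round 2: (i) [has_valid_id & has_dependent -> household_head]; (ii) [tax_filed -> application_complete]; (iii) [has_valid_id & resident -> notify_finance]. New: household_head, application_complete, notify_finance.
Round 3: (iv) [household_head & tax_filed -> citizen]. New: citizen.
Closure: {application_complete, citizen, eligible_subsidy, has_dependent, has_valid_id, household_head, notify_finance, over_18, priority_flag, resident, tax_filed} — 11 facts.

11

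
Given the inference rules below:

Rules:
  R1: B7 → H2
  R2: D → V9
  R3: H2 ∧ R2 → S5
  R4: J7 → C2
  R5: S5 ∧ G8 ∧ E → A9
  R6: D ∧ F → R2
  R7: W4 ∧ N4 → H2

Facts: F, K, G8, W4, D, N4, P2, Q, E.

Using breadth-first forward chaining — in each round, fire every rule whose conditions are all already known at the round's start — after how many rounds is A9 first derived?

3

Round 1 fires R2, R6, R7, giving V9, R2, H2.
Round 2 fires R3, giving S5.
Round 3 fires R5, giving A9.
A9 first appears in round 3.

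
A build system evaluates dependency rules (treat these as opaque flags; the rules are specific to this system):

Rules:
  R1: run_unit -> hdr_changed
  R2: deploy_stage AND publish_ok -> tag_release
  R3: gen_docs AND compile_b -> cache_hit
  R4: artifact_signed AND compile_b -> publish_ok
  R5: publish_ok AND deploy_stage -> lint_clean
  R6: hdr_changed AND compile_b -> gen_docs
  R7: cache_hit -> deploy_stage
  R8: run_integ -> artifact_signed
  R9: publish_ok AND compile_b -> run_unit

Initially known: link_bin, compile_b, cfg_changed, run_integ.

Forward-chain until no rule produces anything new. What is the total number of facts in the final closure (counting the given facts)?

Round 1: R8 [run_integ -> artifact_signed]. New: artifact_signed.
Round 2: R4 [artifact_signed AND compile_b -> publish_ok]. New: publish_ok.
Round 3: R9 [publish_ok AND compile_b -> run_unit]. New: run_unit.
Round 4: R1 [run_unit -> hdr_changed]. New: hdr_changed.
Round 5: R6 [hdr_changed AND compile_b -> gen_docs]. New: gen_docs.
Round 6: R3 [gen_docs AND compile_b -> cache_hit]. New: cache_hit.
Round 7: R7 [cache_hit -> deploy_stage]. New: deploy_stage.
Round 8: R2 [deploy_stage AND publish_ok -> tag_release]; R5 [publish_ok AND deploy_stage -> lint_clean]. New: tag_release, lint_clean.
Closure: {artifact_signed, cache_hit, cfg_changed, compile_b, deploy_stage, gen_docs, hdr_changed, link_bin, lint_clean, publish_ok, run_integ, run_unit, tag_release} — 13 facts.

13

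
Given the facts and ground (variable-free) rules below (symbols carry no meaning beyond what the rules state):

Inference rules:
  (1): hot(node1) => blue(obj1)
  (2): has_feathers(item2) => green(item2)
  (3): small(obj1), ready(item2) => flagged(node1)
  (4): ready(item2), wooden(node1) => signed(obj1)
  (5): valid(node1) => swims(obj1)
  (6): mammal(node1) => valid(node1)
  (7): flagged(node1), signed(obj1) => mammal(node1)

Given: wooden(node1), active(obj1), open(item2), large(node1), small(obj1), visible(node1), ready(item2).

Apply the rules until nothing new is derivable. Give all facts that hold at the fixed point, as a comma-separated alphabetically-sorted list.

Round 1 — (3), (4), derive flagged(node1), signed(obj1).
Round 2 — (7), derive mammal(node1).
Round 3 — (6), derive valid(node1).
Round 4 — (5), derive swims(obj1).

active(obj1), flagged(node1), large(node1), mammal(node1), open(item2), ready(item2), signed(obj1), small(obj1), swims(obj1), valid(node1), visible(node1), wooden(node1)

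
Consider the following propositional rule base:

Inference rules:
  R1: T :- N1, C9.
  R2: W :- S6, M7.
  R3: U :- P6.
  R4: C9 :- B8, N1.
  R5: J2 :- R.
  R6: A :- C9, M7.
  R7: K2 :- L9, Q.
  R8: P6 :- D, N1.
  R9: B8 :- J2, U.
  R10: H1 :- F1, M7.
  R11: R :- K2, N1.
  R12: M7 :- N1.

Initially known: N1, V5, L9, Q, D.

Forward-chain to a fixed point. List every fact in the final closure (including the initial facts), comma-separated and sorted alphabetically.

Round 1 — R7, R8, R12, derive K2, P6, M7.
Round 2 — R3, R11, derive U, R.
Round 3 — R5, derive J2.
Round 4 — R9, derive B8.
Round 5 — R4, derive C9.
Round 6 — R1, R6, derive T, A.

A, B8, C9, D, J2, K2, L9, M7, N1, P6, Q, R, T, U, V5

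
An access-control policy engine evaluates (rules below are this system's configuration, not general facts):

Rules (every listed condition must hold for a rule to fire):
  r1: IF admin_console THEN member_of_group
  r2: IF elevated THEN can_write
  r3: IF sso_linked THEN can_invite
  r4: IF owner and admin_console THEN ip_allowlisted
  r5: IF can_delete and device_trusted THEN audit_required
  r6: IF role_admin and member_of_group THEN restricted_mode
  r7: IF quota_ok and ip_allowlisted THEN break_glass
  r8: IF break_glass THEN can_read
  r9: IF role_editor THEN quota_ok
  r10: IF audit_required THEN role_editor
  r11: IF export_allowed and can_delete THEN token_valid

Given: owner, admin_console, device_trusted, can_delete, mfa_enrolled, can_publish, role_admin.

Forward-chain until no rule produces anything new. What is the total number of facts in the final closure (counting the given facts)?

Round 1 — r1, r4, r5, derive member_of_group, ip_allowlisted, audit_required.
Round 2 — r6, r10, derive restricted_mode, role_editor.
Round 3 — r9, derive quota_ok.
Round 4 — r7, derive break_glass.
Round 5 — r8, derive can_read.
Closure: {admin_console, audit_required, break_glass, can_delete, can_publish, can_read, device_trusted, ip_allowlisted, member_of_group, mfa_enrolled, owner, quota_ok, restricted_mode, role_admin, role_editor} — 15 facts.

15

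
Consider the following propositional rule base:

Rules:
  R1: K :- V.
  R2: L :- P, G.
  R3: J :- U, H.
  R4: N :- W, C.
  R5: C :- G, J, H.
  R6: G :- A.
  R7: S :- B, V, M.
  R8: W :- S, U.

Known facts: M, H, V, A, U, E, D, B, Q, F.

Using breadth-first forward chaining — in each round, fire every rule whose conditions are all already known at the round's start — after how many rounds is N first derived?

3

Round 1 — R1, R3, R6, R7, derive K, J, G, S.
Round 2 — R5, R8, derive C, W.
Round 3 — R4, derive N.
N first appears in round 3.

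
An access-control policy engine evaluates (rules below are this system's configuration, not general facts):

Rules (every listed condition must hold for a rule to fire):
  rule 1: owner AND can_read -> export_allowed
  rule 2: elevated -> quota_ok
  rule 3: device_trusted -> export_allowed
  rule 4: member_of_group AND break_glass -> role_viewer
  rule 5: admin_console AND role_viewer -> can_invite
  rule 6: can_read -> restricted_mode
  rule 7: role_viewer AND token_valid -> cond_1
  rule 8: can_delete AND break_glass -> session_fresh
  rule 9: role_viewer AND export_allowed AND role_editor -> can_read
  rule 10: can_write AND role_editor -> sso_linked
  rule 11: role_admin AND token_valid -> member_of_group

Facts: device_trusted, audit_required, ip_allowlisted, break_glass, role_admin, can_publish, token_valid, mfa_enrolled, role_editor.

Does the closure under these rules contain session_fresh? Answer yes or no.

[1] rule 3 [device_trusted -> export_allowed]; rule 11 [role_admin AND token_valid -> member_of_group]. ⇒ new: export_allowed, member_of_group.
[2] rule 4 [member_of_group AND break_glass -> role_viewer]. ⇒ new: role_viewer.
[3] rule 7 [role_viewer AND token_valid -> cond_1]; rule 9 [role_viewer AND export_allowed AND role_editor -> can_read]. ⇒ new: cond_1, can_read.
[4] rule 6 [can_read -> restricted_mode]. ⇒ new: restricted_mode.
Fixed point reached. session_fresh is concluded only by rule 8; rule 8 needs can_delete (never derived).

no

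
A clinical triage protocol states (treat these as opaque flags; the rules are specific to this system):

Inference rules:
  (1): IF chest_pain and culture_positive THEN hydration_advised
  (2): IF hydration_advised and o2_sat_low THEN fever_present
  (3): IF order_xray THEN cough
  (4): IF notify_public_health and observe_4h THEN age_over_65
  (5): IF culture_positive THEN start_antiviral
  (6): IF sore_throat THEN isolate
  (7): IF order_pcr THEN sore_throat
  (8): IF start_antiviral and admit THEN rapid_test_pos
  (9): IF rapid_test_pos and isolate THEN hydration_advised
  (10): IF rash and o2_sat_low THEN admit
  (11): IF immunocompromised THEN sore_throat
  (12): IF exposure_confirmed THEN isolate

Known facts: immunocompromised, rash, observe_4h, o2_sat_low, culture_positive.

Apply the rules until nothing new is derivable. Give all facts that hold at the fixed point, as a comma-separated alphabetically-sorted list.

Round 1 — (5), (10), (11), derive start_antiviral, admit, sore_throat.
Round 2 — (6), (8), derive isolate, rapid_test_pos.
Round 3 — (9), derive hydration_advised.
Round 4 — (2), derive fever_present.

admit, culture_positive, fever_present, hydration_advised, immunocompromised, isolate, o2_sat_low, observe_4h, rapid_test_pos, rash, sore_throat, start_antiviral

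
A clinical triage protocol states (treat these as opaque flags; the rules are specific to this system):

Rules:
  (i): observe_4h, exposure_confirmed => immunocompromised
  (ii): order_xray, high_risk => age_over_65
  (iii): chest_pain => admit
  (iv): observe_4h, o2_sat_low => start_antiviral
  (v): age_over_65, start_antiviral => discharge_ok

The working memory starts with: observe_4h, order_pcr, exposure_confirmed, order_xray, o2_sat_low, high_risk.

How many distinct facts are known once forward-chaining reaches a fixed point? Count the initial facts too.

[1] (i) [observe_4h, exposure_confirmed => immunocompromised]; (ii) [order_xray, high_risk => age_over_65]; (iv) [observe_4h, o2_sat_low => start_antiviral]. ⇒ new: immunocompromised, age_over_65, start_antiviral.
[2] (v) [age_over_65, start_antiviral => discharge_ok]. ⇒ new: discharge_ok.
Closure: {age_over_65, discharge_ok, exposure_confirmed, high_risk, immunocompromised, o2_sat_low, observe_4h, order_pcr, order_xray, start_antiviral} — 10 facts.

10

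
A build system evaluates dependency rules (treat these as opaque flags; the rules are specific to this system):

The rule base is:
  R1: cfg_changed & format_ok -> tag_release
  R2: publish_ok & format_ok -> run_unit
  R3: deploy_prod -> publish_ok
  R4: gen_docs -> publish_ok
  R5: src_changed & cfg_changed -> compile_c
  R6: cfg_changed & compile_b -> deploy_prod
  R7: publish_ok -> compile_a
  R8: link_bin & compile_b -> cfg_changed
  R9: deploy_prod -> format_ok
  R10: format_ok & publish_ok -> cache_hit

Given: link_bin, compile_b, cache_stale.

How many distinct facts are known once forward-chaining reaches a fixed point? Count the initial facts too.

11

[1] R8 [link_bin & compile_b -> cfg_changed]. ⇒ new: cfg_changed.
[2] R6 [cfg_changed & compile_b -> deploy_prod]. ⇒ new: deploy_prod.
[3] R3 [deploy_prod -> publish_ok]; R9 [deploy_prod -> format_ok]. ⇒ new: publish_ok, format_ok.
[4] R1 [cfg_changed & format_ok -> tag_release]; R2 [publish_ok & format_ok -> run_unit]; R7 [publish_ok -> compile_a]; R10 [format_ok & publish_ok -> cache_hit]. ⇒ new: tag_release, run_unit, compile_a, cache_hit.
Closure: {cache_hit, cache_stale, cfg_changed, compile_a, compile_b, deploy_prod, format_ok, link_bin, publish_ok, run_unit, tag_release} — 11 facts.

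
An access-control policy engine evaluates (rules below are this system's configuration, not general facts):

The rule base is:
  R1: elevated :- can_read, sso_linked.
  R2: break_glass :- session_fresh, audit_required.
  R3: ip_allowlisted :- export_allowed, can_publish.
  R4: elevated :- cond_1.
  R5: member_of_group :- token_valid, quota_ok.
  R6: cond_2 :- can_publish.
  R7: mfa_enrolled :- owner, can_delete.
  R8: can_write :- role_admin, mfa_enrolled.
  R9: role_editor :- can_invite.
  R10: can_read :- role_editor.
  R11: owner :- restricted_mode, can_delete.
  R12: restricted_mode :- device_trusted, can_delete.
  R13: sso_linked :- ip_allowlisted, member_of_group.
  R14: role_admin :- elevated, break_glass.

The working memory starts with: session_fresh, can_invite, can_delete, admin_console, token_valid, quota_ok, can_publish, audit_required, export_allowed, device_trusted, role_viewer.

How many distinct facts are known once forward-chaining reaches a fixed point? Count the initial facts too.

24

Round 1 — R2, R3, R5, R6, R9, R12, derive break_glass, ip_allowlisted, member_of_group, cond_2, role_editor, restricted_mode.
Round 2 — R10, R11, R13, derive can_read, owner, sso_linked.
Round 3 — R1, R7, derive elevated, mfa_enrolled.
Round 4 — R14, derive role_admin.
Round 5 — R8, derive can_write.
Closure: {admin_console, audit_required, break_glass, can_delete, can_invite, can_publish, can_read, can_write, cond_2, device_trusted, elevated, export_allowed, ip_allowlisted, member_of_group, mfa_enrolled, owner, quota_ok, restricted_mode, role_admin, role_editor, role_viewer, session_fresh, sso_linked, token_valid} — 24 facts.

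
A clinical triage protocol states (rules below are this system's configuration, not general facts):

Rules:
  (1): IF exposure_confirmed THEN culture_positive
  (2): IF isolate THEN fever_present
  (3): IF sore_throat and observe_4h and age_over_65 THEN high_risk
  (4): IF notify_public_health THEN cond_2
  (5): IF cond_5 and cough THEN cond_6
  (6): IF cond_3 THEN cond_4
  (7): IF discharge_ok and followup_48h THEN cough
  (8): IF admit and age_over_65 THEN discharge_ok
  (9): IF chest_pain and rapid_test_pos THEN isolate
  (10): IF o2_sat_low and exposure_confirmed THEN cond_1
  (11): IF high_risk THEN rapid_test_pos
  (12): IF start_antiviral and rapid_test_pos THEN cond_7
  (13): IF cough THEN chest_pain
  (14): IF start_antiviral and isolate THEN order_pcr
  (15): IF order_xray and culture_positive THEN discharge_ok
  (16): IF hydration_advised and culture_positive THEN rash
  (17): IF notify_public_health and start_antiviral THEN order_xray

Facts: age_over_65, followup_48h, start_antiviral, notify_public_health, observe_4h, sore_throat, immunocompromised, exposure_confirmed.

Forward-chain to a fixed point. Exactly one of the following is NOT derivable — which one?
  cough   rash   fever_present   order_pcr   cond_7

Round 1: (1) [IF exposure_confirmed THEN culture_positive]; (3) [IF sore_throat and observe_4h and age_over_65 THEN high_risk]; (4) [IF notify_public_health THEN cond_2]; (17) [IF notify_public_health and start_antiviral THEN order_xray]. Adds culture_positive, high_risk, cond_2, order_xray.
Round 2: (11) [IF high_risk THEN rapid_test_pos]; (15) [IF order_xray and culture_positive THEN discharge_ok]. Adds rapid_test_pos, discharge_ok.
Round 3: (7) [IF discharge_ok and followup_48h THEN cough]; (12) [IF start_antiviral and rapid_test_pos THEN cond_7]. Adds cough, cond_7.
Round 4: (13) [IF cough THEN chest_pain]. Adds chest_pain.
Round 5: (9) [IF chest_pain and rapid_test_pos THEN isolate]. Adds isolate.
Round 6: (2) [IF isolate THEN fever_present]; (14) [IF start_antiviral and isolate THEN order_pcr]. Adds fever_present, order_pcr.
Derived: cough (round 3), fever_present (round 6), cond_7 (round 3), order_pcr (round 6). rash never appears in any round.

rash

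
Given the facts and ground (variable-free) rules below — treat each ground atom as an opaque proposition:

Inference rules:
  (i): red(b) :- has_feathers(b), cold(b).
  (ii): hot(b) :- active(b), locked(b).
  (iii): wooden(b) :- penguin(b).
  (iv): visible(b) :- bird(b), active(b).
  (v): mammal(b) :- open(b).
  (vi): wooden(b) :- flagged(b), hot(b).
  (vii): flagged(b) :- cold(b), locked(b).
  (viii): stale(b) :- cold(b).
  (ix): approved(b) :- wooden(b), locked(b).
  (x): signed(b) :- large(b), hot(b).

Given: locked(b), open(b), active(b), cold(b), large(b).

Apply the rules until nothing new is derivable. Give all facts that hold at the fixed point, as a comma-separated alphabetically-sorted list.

[1] (ii) [hot(b) :- active(b), locked(b).]; (v) [mammal(b) :- open(b).]; (vii) [flagged(b) :- cold(b), locked(b).]; (viii) [stale(b) :- cold(b).]. ⇒ new: hot(b), mammal(b), flagged(b), stale(b).
[2] (vi) [wooden(b) :- flagged(b), hot(b).]; (x) [signed(b) :- large(b), hot(b).]. ⇒ new: wooden(b), signed(b).
[3] (ix) [approved(b) :- wooden(b), locked(b).]. ⇒ new: approved(b).

active(b), approved(b), cold(b), flagged(b), hot(b), large(b), locked(b), mammal(b), open(b), signed(b), stale(b), wooden(b)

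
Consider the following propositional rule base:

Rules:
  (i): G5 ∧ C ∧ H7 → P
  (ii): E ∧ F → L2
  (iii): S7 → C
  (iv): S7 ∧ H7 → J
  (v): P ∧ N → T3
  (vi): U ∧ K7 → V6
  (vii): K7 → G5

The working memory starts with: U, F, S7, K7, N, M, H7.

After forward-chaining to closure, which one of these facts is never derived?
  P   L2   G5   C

L2

Round 1 — (iii), (iv), (vi), (vii), derive C, J, V6, G5.
Round 2 — (i), derive P.
Round 3 — (v), derive T3.
Derived: P (round 2), G5 (round 1), C (round 1). L2 never appears in any round.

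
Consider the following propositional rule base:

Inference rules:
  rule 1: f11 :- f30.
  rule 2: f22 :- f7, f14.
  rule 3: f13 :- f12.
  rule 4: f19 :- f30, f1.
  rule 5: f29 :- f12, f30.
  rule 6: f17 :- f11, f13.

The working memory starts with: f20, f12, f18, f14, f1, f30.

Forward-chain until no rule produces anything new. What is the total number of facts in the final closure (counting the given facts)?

11

Round 1 — rule 1, rule 3, rule 4, rule 5, derive f11, f13, f19, f29.
Round 2 — rule 6, derive f17.
Closure: {f1, f11, f12, f13, f14, f17, f18, f19, f20, f29, f30} — 11 facts.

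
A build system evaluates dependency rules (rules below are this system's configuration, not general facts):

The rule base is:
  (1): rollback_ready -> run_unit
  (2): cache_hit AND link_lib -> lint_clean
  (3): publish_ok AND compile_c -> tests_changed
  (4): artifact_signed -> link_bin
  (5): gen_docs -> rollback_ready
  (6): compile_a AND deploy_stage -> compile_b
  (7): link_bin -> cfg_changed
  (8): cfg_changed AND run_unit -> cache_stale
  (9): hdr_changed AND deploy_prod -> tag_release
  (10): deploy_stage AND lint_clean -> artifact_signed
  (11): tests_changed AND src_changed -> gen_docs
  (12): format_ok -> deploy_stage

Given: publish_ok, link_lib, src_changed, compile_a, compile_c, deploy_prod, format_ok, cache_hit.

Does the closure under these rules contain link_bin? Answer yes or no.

yes

Round 1: (2) [cache_hit AND link_lib -> lint_clean]; (3) [publish_ok AND compile_c -> tests_changed]; (12) [format_ok -> deploy_stage]. Adds lint_clean, tests_changed, deploy_stage.
Round 2: (6) [compile_a AND deploy_stage -> compile_b]; (10) [deploy_stage AND lint_clean -> artifact_signed]; (11) [tests_changed AND src_changed -> gen_docs]. Adds compile_b, artifact_signed, gen_docs.
Round 3: (4) [artifact_signed -> link_bin]; (5) [gen_docs -> rollback_ready]. Adds link_bin, rollback_ready.
Round 4: (1) [rollback_ready -> run_unit]; (7) [link_bin -> cfg_changed]. Adds run_unit, cfg_changed.
Round 5: (8) [cfg_changed AND run_unit -> cache_stale]. Adds cache_stale.
link_bin appears in round 3, so it is derivable.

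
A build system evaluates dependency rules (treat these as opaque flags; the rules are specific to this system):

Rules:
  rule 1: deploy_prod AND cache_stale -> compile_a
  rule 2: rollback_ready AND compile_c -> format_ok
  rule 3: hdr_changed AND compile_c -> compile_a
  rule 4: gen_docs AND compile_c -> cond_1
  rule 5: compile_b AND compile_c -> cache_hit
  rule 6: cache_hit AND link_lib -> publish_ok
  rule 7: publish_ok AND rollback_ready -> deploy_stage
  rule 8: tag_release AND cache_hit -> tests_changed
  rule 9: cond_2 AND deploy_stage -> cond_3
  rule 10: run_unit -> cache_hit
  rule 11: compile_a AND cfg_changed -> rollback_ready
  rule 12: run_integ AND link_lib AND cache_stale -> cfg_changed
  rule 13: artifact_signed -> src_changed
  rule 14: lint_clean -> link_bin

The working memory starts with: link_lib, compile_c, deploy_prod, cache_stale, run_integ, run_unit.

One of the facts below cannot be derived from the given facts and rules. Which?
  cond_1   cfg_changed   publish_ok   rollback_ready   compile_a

Round 1: rule 1 [deploy_prod AND cache_stale -> compile_a]; rule 10 [run_unit -> cache_hit]; rule 12 [run_integ AND link_lib AND cache_stale -> cfg_changed]. Adds compile_a, cache_hit, cfg_changed.
Round 2: rule 6 [cache_hit AND link_lib -> publish_ok]; rule 11 [compile_a AND cfg_changed -> rollback_ready]. Adds publish_ok, rollback_ready.
Round 3: rule 2 [rollback_ready AND compile_c -> format_ok]; rule 7 [publish_ok AND rollback_ready -> deploy_stage]. Adds format_ok, deploy_stage.
Derived: compile_a (round 1), cfg_changed (round 1), publish_ok (round 2), rollback_ready (round 2). cond_1 never appears in any round.

cond_1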